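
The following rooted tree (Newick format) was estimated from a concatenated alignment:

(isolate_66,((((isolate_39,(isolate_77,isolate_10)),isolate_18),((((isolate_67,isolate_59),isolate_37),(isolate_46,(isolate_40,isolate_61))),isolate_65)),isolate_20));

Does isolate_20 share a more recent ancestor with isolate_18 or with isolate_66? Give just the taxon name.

isolate_18

The MRCA of isolate_20 and isolate_18 subtends ((((isolate_39,(isolate_77,isolate_10)),isolate_18),((((isolate_67,isolate_59),isolate_37),(isolate_46,(isolate_40,isolate_61))),isolate_65)),isolate_20) (12 taxa).
The MRCA of isolate_20 and isolate_66 is the root, subtending the entire tree (13 taxa).
The first is nested inside the second, so isolate_20 shares a more recent common ancestor with isolate_18.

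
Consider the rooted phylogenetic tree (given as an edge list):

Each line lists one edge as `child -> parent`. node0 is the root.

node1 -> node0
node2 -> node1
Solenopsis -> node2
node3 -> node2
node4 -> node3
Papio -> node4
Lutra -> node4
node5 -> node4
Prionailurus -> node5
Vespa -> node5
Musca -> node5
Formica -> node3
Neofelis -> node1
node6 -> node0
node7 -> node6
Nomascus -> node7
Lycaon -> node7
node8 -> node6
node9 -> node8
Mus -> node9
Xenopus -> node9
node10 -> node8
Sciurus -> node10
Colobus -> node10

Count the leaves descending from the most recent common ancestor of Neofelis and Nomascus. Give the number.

The MRCA of Neofelis and Nomascus is the root, so the clade is the entire tree.
That clade contains 14 terminal taxa: Colobus, Formica, Lutra, Lycaon, Mus, Musca, Neofelis, Nomascus, Papio, Prionailurus, Sciurus, Solenopsis, Vespa, Xenopus.

14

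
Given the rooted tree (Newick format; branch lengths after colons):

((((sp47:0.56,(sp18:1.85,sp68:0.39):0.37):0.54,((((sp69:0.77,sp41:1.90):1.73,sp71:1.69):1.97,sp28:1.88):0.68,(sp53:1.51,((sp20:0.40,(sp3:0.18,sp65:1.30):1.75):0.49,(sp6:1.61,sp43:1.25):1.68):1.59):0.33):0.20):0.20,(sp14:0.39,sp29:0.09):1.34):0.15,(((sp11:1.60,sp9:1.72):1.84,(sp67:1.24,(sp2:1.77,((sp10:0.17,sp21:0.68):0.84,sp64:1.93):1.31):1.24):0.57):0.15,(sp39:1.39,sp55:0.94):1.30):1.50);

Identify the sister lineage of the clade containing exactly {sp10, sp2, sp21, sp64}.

The clade containing exactly {sp10, sp2, sp21, sp64} attaches to the tree at the node subtending (sp67,(sp2,((sp10,sp21),sp64))).
The other lineage descending from that same node — the sister group — is the single tip sp67.

sp67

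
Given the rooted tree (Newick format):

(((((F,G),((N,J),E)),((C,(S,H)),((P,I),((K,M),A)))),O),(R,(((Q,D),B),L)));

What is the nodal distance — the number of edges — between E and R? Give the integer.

The MRCA of E and R is the root of the tree.
From E up to that node: 5 branches. From R up to the same node: 2 branches. Total: 5 + 2 = 7.

7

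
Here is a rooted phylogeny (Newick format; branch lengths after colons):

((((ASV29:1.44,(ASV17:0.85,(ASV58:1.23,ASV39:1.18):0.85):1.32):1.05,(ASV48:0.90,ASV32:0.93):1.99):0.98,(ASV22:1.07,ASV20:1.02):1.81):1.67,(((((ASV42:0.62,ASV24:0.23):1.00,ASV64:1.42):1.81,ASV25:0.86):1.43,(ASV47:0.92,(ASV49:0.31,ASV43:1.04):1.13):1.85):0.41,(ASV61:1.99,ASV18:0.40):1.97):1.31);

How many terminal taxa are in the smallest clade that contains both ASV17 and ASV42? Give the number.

The MRCA of ASV17 and ASV42 is the root, so the clade is the entire tree.
That clade contains 17 terminal taxa: ASV17, ASV18, ASV20, ASV22, ASV24, ASV25, ASV29, ASV32, ASV39, ASV42, ASV43, ASV47, ASV48, ASV49, ASV58, ASV61, ASV64.

17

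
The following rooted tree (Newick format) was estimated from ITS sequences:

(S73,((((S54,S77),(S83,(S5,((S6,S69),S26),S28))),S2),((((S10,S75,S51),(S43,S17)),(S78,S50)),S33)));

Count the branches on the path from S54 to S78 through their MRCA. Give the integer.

The MRCA of S54 and S78 is the node subtending ((((S54,S77),(S83,(S5,((S6,S69),S26),S28))),S2),((((S10,S75,S51),(S43,S17)),(S78,S50)),S33)).
From S54 up to that node: 4 branches. From S78 up to the same node: 4 branches. Total: 4 + 4 = 8.

8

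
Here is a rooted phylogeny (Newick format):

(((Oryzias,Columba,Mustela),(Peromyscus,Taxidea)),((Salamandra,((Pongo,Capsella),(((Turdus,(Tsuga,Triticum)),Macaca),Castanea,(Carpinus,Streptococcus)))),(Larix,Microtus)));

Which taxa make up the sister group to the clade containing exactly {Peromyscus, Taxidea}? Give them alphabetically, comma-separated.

The clade containing exactly {Peromyscus, Taxidea} attaches to the tree at the node subtending ((Oryzias,Columba,Mustela),(Peromyscus,Taxidea)).
The other lineage descending from that same node — the sister group — is (Oryzias,Columba,Mustela); its 3 tips in alphabetical order are the answer.

Columba, Mustela, Oryzias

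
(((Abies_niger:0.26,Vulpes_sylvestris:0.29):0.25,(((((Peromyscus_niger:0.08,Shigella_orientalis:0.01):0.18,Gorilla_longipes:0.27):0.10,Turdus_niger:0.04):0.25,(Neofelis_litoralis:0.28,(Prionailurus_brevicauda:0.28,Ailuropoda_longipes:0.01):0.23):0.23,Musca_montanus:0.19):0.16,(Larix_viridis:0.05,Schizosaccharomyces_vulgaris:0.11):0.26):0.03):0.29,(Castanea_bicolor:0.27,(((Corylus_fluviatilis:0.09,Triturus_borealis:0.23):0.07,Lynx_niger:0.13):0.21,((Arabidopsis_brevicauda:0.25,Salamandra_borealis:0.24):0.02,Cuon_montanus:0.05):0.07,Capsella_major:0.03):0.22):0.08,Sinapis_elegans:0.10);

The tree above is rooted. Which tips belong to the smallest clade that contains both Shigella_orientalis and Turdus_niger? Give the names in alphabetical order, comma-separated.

Gorilla_longipes, Peromyscus_niger, Shigella_orientalis, Turdus_niger

Tracing Shigella_orientalis: it sits inside (Peromyscus_niger,Shigella_orientalis).
Tracing Turdus_niger: it sits inside (((Peromyscus_niger,Shigella_orientalis),Gorilla_longipes),Turdus_niger).
The smallest clade enclosing both is (((Peromyscus_niger,Shigella_orientalis),Gorilla_longipes),Turdus_niger); the answer is its 4 terminal taxa in alphabetical order.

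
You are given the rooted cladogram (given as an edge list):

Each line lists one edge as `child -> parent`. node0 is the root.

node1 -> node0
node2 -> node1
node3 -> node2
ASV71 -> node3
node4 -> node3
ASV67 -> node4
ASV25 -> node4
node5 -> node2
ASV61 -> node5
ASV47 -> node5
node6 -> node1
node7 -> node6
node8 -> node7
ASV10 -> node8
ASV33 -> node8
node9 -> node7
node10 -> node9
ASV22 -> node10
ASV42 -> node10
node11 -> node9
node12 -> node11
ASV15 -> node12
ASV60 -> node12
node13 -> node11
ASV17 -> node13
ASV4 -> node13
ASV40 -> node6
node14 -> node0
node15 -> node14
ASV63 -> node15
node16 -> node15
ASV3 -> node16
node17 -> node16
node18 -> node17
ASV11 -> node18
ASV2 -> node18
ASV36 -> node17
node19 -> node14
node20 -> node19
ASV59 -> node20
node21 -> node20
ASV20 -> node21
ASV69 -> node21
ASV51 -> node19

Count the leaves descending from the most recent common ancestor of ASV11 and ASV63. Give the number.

The MRCA of ASV11 and ASV63 is the node subtending (ASV63,(ASV3,((ASV11,ASV2),ASV36))).
That clade contains 5 terminal taxa: ASV11, ASV2, ASV3, ASV36, ASV63.

5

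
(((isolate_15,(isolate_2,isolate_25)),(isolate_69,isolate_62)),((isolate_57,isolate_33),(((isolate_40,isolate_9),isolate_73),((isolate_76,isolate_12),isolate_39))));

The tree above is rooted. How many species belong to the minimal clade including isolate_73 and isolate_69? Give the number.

The MRCA of isolate_73 and isolate_69 is the root, so the clade is the entire tree.
That clade contains 13 terminal taxa: isolate_12, isolate_15, isolate_2, isolate_25, isolate_33, isolate_39, isolate_40, isolate_57, isolate_62, isolate_69, isolate_73, isolate_76, isolate_9.

13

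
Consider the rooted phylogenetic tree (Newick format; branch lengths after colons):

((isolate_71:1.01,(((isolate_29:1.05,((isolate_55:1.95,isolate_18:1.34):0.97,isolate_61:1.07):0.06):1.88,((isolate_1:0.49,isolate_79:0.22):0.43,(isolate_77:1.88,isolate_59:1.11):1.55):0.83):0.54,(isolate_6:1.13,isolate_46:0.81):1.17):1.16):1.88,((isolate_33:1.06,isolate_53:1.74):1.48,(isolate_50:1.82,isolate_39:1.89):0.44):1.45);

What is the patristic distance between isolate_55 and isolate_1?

The path runs isolate_55 → … → MRCA → … → isolate_1; the MRCA is the node subtending ((isolate_29,((isolate_55,isolate_18),isolate_61)),((isolate_1,isolate_79),(isolate_77,isolate_59))).
Branch lengths along that path: 1.95 + 0.97 + 0.06 + 1.88 + 0.83 + 0.43 + 0.49 = 6.61.

6.61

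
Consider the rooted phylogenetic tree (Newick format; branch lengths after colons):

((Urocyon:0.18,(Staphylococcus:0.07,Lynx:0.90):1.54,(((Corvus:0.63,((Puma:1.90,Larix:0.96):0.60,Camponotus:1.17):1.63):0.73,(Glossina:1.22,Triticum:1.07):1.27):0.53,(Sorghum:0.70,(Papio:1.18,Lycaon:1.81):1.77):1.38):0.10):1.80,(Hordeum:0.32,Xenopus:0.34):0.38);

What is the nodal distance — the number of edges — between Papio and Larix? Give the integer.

8

The MRCA of Papio and Larix is the node subtending (((Corvus,((Puma,Larix),Camponotus)),(Glossina,Triticum)),(Sorghum,(Papio,Lycaon))).
From Papio up to that node: 3 branches. From Larix up to the same node: 5 branches. Total: 3 + 5 = 8.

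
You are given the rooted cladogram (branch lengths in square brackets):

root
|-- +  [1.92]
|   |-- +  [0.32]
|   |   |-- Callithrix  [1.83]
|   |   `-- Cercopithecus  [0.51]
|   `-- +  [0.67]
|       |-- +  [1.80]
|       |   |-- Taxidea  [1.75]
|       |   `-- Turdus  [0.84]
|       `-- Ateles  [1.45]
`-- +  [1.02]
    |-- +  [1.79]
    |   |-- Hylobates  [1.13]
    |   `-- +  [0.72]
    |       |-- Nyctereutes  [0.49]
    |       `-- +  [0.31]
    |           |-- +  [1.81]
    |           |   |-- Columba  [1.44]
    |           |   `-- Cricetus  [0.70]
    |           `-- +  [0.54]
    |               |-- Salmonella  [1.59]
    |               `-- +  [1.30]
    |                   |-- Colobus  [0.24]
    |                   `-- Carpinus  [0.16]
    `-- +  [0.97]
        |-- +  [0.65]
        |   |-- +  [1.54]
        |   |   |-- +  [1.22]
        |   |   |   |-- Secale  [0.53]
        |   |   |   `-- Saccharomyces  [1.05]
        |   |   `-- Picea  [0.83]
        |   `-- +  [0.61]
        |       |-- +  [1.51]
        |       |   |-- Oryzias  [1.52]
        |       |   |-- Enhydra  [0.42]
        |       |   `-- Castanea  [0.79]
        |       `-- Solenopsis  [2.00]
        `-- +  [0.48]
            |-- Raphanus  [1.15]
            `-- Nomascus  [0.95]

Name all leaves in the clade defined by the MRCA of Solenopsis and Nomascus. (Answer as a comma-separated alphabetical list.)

Tracing Solenopsis: it sits inside ((Oryzias,Enhydra,Castanea),Solenopsis).
Tracing Nomascus: it sits inside (Raphanus,Nomascus).
The smallest clade enclosing both is ((((Secale,Saccharomyces),Picea),((Oryzias,Enhydra,Castanea),Solenopsis)),(Raphanus,Nomascus)); the answer is its 9 terminal taxa in alphabetical order.

Castanea, Enhydra, Nomascus, Oryzias, Picea, Raphanus, Saccharomyces, Secale, Solenopsis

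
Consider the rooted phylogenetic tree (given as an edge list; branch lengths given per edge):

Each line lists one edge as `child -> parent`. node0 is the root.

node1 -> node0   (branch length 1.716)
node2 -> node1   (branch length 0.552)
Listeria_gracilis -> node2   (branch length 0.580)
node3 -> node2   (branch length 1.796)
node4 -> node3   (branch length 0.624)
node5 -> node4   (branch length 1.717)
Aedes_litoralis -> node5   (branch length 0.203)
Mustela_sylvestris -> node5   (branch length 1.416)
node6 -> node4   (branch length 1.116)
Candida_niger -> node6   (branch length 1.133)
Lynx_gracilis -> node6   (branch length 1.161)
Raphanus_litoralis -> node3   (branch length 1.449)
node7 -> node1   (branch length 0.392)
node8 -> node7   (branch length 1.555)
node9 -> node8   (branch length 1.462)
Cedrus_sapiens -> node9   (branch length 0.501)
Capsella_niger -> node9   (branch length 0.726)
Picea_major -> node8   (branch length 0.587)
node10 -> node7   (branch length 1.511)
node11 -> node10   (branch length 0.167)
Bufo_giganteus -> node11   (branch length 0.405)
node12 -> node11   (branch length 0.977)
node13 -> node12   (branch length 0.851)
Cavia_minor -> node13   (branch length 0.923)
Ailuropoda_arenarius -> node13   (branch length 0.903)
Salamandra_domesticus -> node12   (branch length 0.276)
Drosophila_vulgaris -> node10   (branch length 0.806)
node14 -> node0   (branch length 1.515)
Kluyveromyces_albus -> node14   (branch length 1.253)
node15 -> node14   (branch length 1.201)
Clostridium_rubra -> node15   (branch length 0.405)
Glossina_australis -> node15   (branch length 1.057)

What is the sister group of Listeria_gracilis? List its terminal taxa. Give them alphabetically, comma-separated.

Aedes_litoralis, Candida_niger, Lynx_gracilis, Mustela_sylvestris, Raphanus_litoralis

Listeria_gracilis attaches to the tree at the node subtending (Listeria_gracilis,(((Aedes_litoralis,Mustela_sylvestris),(Candida_niger,Lynx_gracilis)),Raphanus_litoralis)).
The other lineage descending from that same node — the sister group — is (((Aedes_litoralis,Mustela_sylvestris),(Candida_niger,Lynx_gracilis)),Raphanus_litoralis); its 5 tips in alphabetical order are the answer.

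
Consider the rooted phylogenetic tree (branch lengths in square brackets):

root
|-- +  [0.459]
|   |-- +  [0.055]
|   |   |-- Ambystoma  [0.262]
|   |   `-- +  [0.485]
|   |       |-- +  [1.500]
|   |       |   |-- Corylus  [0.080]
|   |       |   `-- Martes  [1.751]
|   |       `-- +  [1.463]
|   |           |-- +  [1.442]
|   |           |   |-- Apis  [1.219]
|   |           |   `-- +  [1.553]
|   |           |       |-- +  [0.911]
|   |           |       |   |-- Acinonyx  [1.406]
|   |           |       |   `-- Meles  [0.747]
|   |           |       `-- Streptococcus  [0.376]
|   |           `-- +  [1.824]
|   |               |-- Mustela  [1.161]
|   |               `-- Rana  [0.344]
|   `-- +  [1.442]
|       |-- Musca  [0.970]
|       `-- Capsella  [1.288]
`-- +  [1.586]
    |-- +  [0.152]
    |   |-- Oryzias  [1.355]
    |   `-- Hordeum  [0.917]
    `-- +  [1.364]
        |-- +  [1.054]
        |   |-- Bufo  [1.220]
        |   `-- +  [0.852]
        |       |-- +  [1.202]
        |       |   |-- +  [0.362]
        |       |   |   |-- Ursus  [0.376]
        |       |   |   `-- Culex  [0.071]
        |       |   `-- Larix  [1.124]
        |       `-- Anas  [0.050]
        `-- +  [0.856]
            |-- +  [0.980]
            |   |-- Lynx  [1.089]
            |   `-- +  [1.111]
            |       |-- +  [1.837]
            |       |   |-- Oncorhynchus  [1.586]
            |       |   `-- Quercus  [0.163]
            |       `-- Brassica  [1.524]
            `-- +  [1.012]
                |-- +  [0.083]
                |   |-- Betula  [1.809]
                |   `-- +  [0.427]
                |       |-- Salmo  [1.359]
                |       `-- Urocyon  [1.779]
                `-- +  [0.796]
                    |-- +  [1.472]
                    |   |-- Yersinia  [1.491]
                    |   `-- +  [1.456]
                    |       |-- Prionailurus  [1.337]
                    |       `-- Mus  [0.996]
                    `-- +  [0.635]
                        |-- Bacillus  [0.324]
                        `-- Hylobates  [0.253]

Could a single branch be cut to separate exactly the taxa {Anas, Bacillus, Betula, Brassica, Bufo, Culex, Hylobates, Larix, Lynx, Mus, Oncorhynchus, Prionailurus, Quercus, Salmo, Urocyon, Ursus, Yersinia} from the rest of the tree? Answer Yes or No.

Yes

The most recent common ancestor of these taxa subtends ((Bufo,(((Ursus,Culex),Larix),Anas)),((Lynx,((Oncorhynchus,Quercus),Brassica)),((Betula,(Salmo,Urocyon)),((Yersinia,(Prionailurus,Mus)),(Bacillus,Hylobates))))).
That clade has exactly 17 tips — every listed taxon and nothing else — so the group is monophyletic.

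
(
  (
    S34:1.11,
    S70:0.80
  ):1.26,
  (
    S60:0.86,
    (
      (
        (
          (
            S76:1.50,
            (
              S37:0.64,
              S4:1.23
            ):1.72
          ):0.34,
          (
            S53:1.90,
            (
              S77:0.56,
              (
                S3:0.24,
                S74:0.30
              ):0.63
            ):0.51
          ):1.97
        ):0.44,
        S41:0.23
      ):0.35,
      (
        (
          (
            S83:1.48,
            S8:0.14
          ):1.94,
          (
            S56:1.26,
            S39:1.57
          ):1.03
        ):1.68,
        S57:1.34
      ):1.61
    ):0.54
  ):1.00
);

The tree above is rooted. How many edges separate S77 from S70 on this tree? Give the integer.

The MRCA of S77 and S70 is the root of the tree.
From S77 up to that node: 7 branches. From S70 up to the same node: 2 branches. Total: 7 + 2 = 9.

9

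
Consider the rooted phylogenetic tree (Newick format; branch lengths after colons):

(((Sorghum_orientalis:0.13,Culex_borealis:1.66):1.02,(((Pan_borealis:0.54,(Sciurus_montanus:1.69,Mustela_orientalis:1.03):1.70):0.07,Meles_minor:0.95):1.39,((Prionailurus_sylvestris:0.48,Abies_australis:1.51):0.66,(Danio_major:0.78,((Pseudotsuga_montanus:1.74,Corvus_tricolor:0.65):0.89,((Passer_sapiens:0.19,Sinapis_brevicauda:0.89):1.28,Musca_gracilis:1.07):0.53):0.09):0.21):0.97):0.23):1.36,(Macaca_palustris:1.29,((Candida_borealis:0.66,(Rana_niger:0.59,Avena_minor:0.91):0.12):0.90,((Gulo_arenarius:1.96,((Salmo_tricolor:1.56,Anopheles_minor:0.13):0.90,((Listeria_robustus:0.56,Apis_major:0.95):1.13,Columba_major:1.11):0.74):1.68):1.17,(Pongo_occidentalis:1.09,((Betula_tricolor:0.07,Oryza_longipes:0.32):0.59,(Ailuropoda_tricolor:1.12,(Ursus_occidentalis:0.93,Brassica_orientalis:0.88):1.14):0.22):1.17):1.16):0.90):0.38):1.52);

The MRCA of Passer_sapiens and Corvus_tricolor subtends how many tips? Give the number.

5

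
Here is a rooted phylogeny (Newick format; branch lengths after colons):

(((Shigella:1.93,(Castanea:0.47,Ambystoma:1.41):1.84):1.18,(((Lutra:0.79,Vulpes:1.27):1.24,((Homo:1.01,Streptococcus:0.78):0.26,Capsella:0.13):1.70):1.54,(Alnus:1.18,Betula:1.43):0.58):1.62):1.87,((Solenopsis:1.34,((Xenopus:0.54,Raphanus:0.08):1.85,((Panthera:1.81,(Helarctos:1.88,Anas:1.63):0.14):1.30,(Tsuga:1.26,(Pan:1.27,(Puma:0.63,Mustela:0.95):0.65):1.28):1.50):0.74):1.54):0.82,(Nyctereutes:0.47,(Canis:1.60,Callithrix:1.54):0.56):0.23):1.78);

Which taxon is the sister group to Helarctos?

Helarctos attaches to the tree at the node subtending (Helarctos,Anas).
The other lineage descending from that same node — the sister group — is the single tip Anas.

Anas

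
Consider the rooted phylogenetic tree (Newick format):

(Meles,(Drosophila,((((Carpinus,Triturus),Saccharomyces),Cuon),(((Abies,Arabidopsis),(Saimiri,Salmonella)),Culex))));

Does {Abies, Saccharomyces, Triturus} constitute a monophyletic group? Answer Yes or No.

No

The MRCA of the listed taxa subtends ((((Carpinus,Triturus),Saccharomyces),Cuon),(((Abies,Arabidopsis),(Saimiri,Salmonella)),Culex)).
That clade also contains Arabidopsis, Carpinus, Culex, Cuon, Saimiri, Salmonella, which are not in the proposed group, so the group is not monophyletic.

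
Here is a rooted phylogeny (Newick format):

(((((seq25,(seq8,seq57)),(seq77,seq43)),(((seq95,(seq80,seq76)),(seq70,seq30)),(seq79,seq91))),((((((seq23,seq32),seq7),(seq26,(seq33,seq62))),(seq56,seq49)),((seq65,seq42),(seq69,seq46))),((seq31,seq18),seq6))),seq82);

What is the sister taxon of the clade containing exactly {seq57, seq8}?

The clade containing exactly {seq57, seq8} attaches to the tree at the node subtending (seq25,(seq8,seq57)).
The other lineage descending from that same node — the sister group — is the single tip seq25.

seq25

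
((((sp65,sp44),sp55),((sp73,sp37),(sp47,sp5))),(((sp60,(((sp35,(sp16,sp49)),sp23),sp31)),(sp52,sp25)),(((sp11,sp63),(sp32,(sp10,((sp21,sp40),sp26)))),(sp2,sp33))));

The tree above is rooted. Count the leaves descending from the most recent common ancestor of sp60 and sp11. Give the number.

17

The MRCA of sp60 and sp11 is the node subtending (((sp60,(((sp35,(sp16,sp49)),sp23),sp31)),(sp52,sp25)),(((sp11,sp63),(sp32,(sp10,((sp21,sp40),sp26)))),(sp2,sp33))).
That clade contains 17 terminal taxa: sp10, sp11, sp16, sp2, sp21, sp23, sp25, sp26, sp31, sp32, sp33, sp35, sp40, sp49, sp52, sp60, sp63.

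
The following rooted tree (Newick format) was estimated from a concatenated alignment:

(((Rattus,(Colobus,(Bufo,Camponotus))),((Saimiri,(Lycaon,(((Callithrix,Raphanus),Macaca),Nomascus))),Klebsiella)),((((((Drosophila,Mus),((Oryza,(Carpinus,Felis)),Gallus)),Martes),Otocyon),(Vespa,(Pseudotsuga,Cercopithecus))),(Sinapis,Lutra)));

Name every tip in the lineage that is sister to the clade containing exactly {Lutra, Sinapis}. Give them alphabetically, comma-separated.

The clade containing exactly {Lutra, Sinapis} attaches to the tree at the node subtending ((((((Drosophila,Mus),((Oryza,(Carpinus,Felis)),Gallus)),Martes),Otocyon),(Vespa,(Pseudotsuga,Cercopithecus))),(Sinapis,Lutra)).
The other lineage descending from that same node — the sister group — is (((((Drosophila,Mus),((Oryza,(Carpinus,Felis)),Gallus)),Martes),Otocyon),(Vespa,(Pseudotsuga,Cercopithecus))); its 11 tips in alphabetical order are the answer.

Carpinus, Cercopithecus, Drosophila, Felis, Gallus, Martes, Mus, Oryza, Otocyon, Pseudotsuga, Vespa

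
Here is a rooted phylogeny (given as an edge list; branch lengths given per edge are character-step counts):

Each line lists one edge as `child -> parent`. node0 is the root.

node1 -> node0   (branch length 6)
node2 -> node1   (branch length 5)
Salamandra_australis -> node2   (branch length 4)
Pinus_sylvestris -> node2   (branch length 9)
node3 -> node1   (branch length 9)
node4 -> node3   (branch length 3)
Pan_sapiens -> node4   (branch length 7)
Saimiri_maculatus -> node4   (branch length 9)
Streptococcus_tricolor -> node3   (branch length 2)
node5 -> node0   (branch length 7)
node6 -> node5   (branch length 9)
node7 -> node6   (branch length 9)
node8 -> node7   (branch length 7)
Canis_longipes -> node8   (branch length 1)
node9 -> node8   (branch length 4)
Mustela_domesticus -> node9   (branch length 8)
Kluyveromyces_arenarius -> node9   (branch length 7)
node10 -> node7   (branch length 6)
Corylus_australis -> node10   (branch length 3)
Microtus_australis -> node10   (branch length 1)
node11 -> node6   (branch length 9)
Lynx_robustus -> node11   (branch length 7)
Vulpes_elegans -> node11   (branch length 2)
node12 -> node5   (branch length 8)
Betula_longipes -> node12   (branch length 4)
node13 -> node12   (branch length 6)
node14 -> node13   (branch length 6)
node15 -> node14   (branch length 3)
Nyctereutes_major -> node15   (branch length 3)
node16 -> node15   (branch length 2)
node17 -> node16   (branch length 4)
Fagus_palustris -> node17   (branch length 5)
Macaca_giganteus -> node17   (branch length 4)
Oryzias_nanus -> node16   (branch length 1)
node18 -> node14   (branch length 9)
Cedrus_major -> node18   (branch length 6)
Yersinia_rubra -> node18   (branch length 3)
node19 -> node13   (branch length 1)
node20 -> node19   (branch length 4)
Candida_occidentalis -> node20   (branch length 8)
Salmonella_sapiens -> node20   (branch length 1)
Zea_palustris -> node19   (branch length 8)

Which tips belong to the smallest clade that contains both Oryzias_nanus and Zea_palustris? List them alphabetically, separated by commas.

Tracing Oryzias_nanus: it sits inside ((Fagus_palustris,Macaca_giganteus),Oryzias_nanus).
Tracing Zea_palustris: it sits inside ((Candida_occidentalis,Salmonella_sapiens),Zea_palustris).
The smallest clade enclosing both is (((Nyctereutes_major,((Fagus_palustris,Macaca_giganteus),Oryzias_nanus)),(Cedrus_major,Yersinia_rubra)),((Candida_occidentalis,Salmonella_sapiens),Zea_palustris)); the answer is its 9 terminal taxa in alphabetical order.

Candida_occidentalis, Cedrus_major, Fagus_palustris, Macaca_giganteus, Nyctereutes_major, Oryzias_nanus, Salmonella_sapiens, Yersinia_rubra, Zea_palustris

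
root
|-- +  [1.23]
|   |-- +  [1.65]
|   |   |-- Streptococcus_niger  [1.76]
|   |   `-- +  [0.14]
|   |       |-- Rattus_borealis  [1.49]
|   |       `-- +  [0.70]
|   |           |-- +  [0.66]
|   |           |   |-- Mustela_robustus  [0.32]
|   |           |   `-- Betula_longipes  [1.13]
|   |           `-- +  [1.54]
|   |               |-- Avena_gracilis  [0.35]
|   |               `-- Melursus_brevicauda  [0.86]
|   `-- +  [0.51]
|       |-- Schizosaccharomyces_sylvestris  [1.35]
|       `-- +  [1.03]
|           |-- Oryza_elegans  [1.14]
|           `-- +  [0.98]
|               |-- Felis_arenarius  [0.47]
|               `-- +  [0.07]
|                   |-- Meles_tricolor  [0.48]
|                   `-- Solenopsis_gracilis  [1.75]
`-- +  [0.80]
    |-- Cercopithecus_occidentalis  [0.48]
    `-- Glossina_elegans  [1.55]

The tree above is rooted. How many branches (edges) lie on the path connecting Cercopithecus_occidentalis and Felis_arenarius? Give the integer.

7

The MRCA of Cercopithecus_occidentalis and Felis_arenarius is the root of the tree.
From Cercopithecus_occidentalis up to that node: 2 branches. From Felis_arenarius up to the same node: 5 branches. Total: 2 + 5 = 7.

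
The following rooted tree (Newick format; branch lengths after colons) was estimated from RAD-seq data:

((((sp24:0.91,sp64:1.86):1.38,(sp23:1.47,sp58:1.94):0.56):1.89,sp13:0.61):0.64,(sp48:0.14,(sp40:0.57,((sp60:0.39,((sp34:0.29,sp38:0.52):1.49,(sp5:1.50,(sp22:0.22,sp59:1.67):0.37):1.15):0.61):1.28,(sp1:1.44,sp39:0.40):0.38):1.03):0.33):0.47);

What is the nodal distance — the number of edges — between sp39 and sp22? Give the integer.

7

The MRCA of sp39 and sp22 is the node subtending ((sp60,((sp34,sp38),(sp5,(sp22,sp59)))),(sp1,sp39)).
From sp39 up to that node: 2 branches. From sp22 up to the same node: 5 branches. Total: 2 + 5 = 7.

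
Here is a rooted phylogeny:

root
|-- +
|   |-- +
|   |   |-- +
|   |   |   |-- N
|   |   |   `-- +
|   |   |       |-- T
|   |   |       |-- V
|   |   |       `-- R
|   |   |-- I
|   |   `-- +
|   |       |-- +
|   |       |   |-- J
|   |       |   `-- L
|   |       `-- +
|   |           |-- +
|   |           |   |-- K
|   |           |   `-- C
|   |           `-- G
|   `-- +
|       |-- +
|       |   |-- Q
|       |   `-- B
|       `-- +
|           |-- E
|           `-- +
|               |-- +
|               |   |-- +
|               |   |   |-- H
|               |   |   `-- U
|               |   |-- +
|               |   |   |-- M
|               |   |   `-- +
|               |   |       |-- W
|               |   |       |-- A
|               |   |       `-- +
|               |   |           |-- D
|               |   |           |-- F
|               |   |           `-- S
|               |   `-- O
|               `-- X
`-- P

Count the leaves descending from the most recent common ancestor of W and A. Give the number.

5

The MRCA of W and A is the node subtending (W,A,(D,F,S)).
That clade contains 5 terminal taxa: A, D, F, S, W.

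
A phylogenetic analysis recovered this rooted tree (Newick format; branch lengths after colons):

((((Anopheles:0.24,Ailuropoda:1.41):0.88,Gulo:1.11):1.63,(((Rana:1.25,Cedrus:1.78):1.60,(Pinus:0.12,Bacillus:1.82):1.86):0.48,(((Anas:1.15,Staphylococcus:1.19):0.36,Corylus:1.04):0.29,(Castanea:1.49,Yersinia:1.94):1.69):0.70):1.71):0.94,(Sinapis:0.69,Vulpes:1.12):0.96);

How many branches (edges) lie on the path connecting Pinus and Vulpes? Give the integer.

The MRCA of Pinus and Vulpes is the root of the tree.
From Pinus up to that node: 5 branches. From Vulpes up to the same node: 2 branches. Total: 5 + 2 = 7.

7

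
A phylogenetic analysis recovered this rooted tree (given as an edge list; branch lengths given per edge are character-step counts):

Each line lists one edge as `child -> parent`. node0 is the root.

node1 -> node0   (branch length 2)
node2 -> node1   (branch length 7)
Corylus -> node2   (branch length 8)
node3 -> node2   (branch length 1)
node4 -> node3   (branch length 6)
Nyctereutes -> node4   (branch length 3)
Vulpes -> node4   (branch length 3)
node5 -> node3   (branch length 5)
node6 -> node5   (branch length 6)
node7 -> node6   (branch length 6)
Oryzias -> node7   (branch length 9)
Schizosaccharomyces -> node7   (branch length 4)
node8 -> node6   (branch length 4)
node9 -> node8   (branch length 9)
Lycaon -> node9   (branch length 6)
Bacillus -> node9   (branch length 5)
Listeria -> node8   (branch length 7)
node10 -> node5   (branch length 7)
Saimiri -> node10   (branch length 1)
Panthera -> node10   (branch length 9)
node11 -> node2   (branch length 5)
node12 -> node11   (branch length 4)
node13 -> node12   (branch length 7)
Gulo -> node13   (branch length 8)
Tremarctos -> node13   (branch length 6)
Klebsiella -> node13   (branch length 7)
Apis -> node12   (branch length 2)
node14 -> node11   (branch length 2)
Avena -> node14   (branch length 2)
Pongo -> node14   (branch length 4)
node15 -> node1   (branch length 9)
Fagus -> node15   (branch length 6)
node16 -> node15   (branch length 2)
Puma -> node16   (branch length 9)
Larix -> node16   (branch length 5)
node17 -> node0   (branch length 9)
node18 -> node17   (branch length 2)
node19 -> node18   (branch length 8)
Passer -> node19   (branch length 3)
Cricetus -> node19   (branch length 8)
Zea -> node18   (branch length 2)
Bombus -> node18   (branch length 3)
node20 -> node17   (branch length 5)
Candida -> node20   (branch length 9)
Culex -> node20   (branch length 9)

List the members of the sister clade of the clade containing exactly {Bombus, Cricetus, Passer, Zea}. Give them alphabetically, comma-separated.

Candida, Culex

The clade containing exactly {Bombus, Cricetus, Passer, Zea} attaches to the tree at the node subtending (((Passer,Cricetus),Zea,Bombus),(Candida,Culex)).
The other lineage descending from that same node — the sister group — is (Candida,Culex); its 2 tips in alphabetical order are the answer.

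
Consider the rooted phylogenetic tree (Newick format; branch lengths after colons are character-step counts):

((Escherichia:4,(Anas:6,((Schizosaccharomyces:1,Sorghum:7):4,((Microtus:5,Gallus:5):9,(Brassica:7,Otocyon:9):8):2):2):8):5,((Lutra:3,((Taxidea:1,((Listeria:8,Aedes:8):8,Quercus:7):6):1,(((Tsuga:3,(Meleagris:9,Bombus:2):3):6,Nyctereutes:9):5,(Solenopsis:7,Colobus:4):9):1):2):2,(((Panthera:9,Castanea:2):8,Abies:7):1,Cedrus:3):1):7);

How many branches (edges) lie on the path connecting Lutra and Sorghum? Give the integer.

8

The MRCA of Lutra and Sorghum is the root of the tree.
From Lutra up to that node: 3 branches. From Sorghum up to the same node: 5 branches. Total: 3 + 5 = 8.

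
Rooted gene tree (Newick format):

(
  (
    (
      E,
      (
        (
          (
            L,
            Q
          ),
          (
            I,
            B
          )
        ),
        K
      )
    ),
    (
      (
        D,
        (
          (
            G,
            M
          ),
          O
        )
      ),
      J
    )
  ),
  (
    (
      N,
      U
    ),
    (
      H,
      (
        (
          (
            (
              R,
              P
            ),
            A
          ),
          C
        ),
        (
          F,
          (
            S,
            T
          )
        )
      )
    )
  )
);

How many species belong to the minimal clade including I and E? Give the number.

The MRCA of I and E is the node subtending (E,(((L,Q),(I,B)),K)).
That clade contains 6 terminal taxa: B, E, I, K, L, Q.

6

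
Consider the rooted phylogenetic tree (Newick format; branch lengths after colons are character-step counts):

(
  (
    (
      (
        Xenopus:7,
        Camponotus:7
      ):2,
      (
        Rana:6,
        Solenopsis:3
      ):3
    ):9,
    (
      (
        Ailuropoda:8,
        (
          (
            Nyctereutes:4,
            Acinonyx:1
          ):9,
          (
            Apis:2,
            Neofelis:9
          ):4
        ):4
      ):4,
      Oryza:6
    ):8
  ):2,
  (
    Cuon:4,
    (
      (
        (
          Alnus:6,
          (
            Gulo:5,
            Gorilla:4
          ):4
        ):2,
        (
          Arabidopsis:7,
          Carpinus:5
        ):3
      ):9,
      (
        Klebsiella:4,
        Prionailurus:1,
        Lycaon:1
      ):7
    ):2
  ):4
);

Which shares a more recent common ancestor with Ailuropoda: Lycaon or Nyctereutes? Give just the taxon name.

The MRCA of Ailuropoda and Nyctereutes subtends (Ailuropoda,((Nyctereutes,Acinonyx),(Apis,Neofelis))) (5 taxa).
The MRCA of Ailuropoda and Lycaon is the root, subtending the entire tree (19 taxa).
The first is nested inside the second, so Ailuropoda shares a more recent common ancestor with Nyctereutes.

Nyctereutes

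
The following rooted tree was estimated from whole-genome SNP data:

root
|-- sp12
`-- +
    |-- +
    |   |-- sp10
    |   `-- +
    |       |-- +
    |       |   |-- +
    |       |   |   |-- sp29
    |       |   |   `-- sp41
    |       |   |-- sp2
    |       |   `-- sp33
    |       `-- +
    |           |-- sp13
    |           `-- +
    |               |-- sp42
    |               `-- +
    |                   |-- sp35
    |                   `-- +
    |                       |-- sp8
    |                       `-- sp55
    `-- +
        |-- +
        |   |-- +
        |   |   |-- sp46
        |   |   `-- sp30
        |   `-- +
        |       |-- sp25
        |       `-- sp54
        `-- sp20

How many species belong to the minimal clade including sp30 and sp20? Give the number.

5

The MRCA of sp30 and sp20 is the node subtending (((sp46,sp30),(sp25,sp54)),sp20).
That clade contains 5 terminal taxa: sp20, sp25, sp30, sp46, sp54.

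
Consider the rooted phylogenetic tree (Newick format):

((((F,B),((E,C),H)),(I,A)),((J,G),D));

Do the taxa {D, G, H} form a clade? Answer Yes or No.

The MRCA of the listed taxa is the root, so the smallest clade containing them is the whole tree.
That clade also contains A, B, C, E, F, I, J, which are not in the proposed group, so the group is not monophyletic.

No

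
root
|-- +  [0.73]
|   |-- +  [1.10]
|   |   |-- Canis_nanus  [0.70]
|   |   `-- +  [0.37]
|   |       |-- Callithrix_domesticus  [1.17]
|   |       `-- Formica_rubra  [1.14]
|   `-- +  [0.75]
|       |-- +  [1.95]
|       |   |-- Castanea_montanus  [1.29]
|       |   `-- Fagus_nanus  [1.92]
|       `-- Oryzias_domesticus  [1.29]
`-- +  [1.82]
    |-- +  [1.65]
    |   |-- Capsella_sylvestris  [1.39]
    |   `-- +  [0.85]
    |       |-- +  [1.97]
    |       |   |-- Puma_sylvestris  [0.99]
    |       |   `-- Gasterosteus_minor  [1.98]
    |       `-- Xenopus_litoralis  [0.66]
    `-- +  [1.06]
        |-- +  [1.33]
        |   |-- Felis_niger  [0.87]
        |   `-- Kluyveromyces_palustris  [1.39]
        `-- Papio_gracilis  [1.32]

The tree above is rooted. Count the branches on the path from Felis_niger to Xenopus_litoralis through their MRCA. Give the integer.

6

The MRCA of Felis_niger and Xenopus_litoralis is the node subtending ((Capsella_sylvestris,((Puma_sylvestris,Gasterosteus_minor),Xenopus_litoralis)),((Felis_niger,Kluyveromyces_palustris),Papio_gracilis)).
From Felis_niger up to that node: 3 branches. From Xenopus_litoralis up to the same node: 3 branches. Total: 3 + 3 = 6.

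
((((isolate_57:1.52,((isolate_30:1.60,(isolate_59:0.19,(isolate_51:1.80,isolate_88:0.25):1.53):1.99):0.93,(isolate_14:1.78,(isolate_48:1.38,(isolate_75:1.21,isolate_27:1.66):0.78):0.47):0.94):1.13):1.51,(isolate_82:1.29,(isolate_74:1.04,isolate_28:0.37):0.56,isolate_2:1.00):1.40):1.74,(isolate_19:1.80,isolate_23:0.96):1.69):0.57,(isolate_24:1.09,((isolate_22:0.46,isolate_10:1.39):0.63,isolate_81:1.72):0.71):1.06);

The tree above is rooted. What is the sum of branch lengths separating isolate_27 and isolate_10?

12.59

The path runs isolate_27 → … → MRCA → … → isolate_10; the MRCA is the root of the tree.
Branch lengths along that path: 1.66 + 0.78 + 0.47 + 0.94 + 1.13 + 1.51 + 1.74 + 0.57 + 1.06 + 0.71 + 0.63 + 1.39 = 12.59.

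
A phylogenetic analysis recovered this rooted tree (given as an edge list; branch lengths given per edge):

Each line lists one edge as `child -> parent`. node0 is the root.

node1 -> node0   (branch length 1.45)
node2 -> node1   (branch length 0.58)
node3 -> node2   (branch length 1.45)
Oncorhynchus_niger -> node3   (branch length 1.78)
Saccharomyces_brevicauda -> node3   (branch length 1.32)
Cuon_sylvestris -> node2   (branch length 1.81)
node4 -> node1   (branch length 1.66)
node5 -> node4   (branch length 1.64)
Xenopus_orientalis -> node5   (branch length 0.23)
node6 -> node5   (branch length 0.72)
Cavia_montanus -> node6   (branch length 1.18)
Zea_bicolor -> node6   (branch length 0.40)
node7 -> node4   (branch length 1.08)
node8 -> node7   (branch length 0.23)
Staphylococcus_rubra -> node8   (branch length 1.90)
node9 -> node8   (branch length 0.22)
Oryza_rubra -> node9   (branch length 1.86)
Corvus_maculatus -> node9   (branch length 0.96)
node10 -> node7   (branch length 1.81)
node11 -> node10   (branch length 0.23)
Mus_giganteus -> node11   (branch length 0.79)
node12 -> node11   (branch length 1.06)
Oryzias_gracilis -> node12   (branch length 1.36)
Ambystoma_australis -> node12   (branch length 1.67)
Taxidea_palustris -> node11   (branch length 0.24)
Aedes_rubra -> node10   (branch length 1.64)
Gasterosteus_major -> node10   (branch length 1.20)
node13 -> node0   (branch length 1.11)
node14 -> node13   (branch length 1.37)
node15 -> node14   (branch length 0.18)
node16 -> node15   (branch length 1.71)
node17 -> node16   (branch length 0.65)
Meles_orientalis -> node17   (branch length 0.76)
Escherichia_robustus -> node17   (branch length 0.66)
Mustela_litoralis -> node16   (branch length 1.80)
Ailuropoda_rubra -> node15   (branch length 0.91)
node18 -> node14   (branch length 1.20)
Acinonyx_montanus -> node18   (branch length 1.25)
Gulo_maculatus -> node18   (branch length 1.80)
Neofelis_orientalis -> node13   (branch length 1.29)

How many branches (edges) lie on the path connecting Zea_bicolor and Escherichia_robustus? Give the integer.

The MRCA of Zea_bicolor and Escherichia_robustus is the root of the tree.
From Zea_bicolor up to that node: 5 branches. From Escherichia_robustus up to the same node: 6 branches. Total: 5 + 6 = 11.

11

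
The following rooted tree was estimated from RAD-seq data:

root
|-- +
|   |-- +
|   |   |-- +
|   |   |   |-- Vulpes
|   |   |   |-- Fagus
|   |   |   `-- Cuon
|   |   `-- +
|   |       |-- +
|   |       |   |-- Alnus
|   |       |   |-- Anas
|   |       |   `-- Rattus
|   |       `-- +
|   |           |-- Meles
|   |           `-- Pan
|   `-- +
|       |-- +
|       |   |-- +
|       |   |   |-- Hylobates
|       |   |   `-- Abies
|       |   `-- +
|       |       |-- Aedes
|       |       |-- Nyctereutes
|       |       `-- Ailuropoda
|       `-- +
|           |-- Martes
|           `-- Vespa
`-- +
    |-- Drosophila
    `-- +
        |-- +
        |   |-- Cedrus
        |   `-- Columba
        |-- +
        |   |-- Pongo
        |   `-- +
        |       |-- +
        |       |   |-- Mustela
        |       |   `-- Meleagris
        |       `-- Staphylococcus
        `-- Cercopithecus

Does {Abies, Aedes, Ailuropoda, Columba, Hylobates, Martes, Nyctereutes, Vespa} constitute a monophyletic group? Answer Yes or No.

The MRCA of the listed taxa is the root, so the smallest clade containing them is the whole tree.
That clade also contains Alnus, Anas, Cedrus, Cercopithecus, Cuon, Drosophila, Fagus, Meleagris, Meles, Mustela, Pan, Pongo, Rattus, Staphylococcus, Vulpes, which are not in the proposed group, so the group is not monophyletic.

No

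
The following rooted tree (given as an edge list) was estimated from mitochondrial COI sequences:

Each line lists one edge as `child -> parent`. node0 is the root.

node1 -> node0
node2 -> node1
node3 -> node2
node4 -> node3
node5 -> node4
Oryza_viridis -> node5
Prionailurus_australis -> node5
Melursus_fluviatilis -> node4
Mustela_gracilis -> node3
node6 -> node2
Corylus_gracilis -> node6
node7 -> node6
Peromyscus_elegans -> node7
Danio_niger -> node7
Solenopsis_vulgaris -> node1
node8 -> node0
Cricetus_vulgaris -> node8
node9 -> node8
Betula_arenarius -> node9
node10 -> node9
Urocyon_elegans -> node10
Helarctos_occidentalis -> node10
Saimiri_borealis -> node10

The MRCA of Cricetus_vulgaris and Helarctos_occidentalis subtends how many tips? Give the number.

The MRCA of Cricetus_vulgaris and Helarctos_occidentalis is the node subtending (Cricetus_vulgaris,(Betula_arenarius,(Urocyon_elegans,Helarctos_occidentalis,Saimiri_borealis))).
That clade contains 5 terminal taxa: Betula_arenarius, Cricetus_vulgaris, Helarctos_occidentalis, Saimiri_borealis, Urocyon_elegans.

5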